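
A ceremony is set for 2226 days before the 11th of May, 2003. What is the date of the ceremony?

the 6th of April, 1997

Count 2226 days before May 11, 2003:
April 6, 1997 → April 6, 1998: 365 days.
April 6, 1998 → April 6, 1999: 365 days.
April 6, 1999 → April 6, 2000: 366 days (2000 is a leap year (divisible by 400)).
April 6, 2000 → April 6, 2001: 365 days.
April 6, 2001 → April 6, 2002: 365 days.
April 6, 2002 → April 6, 2003: 365 days.
April 2003: 30 − 6 = 24 days remain.
May 1–11, 2003: 11 days.
Residual: 35 days.
Total: 2226 days.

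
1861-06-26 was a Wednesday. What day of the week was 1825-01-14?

Friday

Count forward from the earlier date (January 14, 1825) to the later (June 26, 1861):
From January 14, 1825 to January 14, 1861: 36 years, of which 9 contain a Feb 29 — 27×365 + 9×366 = 13149 days.
January 1861: 31 − 14 = 17 days remain.
Then February 1861 (28), March (31), April (30), May (31): 28 + 31 + 30 + 31 = 120 days.
June 1–26, 1861: 26 days.
Residual: 163 days.
Total: 13312 days.
13312 mod 7 = 5, so 5 days before Wednesday is Friday.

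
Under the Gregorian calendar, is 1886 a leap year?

1886 is not a leap year.

No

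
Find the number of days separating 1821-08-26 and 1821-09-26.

August 1821: 31 − 26 = 5 days remain.
September 1–26, 1821: 26 days.
Total: 5 + 26 = 31 days.

31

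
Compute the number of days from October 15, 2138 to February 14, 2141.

October 15, 2138 → October 15, 2139: 365 days.
October 15, 2139 → October 15, 2140: 366 days (2140 is a leap year).
October 2140: 31 − 15 = 16 days remain.
Then November (30), December (31), January (31): 30 + 31 + 31 = 92 days.
February 1–14, 2141: 14 days (2141 is not a leap year).
Residual: 122 days.
Total: 853 days.

853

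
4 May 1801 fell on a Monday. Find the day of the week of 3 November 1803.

Thursday

Day-of-year of May 4, 1801: 124.
Day-of-year of November 3, 1803: 307.
1801 has 365 days, so 365 − 124 = 241 days remain in 1801.
Full years: 1802: 365. Sum = 365.
Total: 241 + 365 + 307 = 913 days.
913 mod 7 = 3, so 3 days after Monday is Thursday.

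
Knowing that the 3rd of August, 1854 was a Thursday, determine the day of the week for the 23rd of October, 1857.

Friday

August 3, 1854 → August 3, 1855: 365 days.
August 3, 1855 → August 3, 1856: 366 days (1856 is a leap year).
August 3, 1856 → August 3, 1857: 365 days.
August 1857: 31 − 3 = 28 days remain.
Then September (30): 30 days.
October 1–23, 1857: 23 days.
Residual: 81 days.
Total: 1177 days.
1177 mod 7 = 1, so 1 day after Thursday is Friday.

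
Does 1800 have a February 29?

No

1800 is not a leap year (divisible by 100 but not 400).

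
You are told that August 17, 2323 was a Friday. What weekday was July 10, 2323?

Count forward from the earlier date (July 10, 2323) to the later (August 17, 2323):
July 2323: 31 − 10 = 21 days remain.
August 1–17, 2323: 17 days.
Total: 21 + 17 = 38 days.
38 mod 7 = 3, so 3 days before Friday is Tuesday.

Tuesday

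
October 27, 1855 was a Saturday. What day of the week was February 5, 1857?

October 27, 1855 → October 27, 1856: 366 days (1856 is a leap year).
October 1856: 31 − 27 = 4 days remain.
Then November (30), December (31), January (31): 30 + 31 + 31 = 92 days.
February 1–5, 1857: 5 days (1857 is not a leap year).
Residual: 101 days.
Total: 467 days.
467 mod 7 = 5, so 5 days after Saturday is Thursday.

Thursday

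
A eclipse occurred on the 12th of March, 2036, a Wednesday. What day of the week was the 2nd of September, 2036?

March 2036: 31 − 12 = 19 days remain.
Then April (30), May (31), June (30), July (31), August (31): 30 + 31 + 30 + 31 + 31 = 153 days.
September 1–2, 2036: 2 days.
Total: 19 + 153 + 2 = 174 days.
174 mod 7 = 6, so 6 days after Wednesday is Tuesday.

Tuesday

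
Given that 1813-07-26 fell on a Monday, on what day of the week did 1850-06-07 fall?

From July 26, 1813 to July 26, 1849: 36 years, of which 9 contain a Feb 29 — 27×365 + 9×366 = 13149 days.
July 1849: 31 − 26 = 5 days remain.
Then 10 full months totalling 304 days.
June 1–7, 1850: 7 days.
Residual: 316 days.
Total: 13465 days.
13465 mod 7 = 4, so 4 days after Monday is Friday.

Friday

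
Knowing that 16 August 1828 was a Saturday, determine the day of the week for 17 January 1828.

Thursday

Count forward from the earlier date (January 17, 1828) to the later (August 16, 1828):
January 1828: 31 − 17 = 14 days remain.
Then February 1828 (29), March (31), April (30), May (31), June (30), July (31): 29 + 31 + 30 + 31 + 30 + 31 = 182 days.
August 1–16, 1828: 16 days.
Total: 14 + 182 + 16 = 212 days.
212 mod 7 = 2, so 2 days before Saturday is Thursday.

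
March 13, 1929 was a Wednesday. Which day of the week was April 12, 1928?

Thursday

Count forward from the earlier date (April 12, 1928) to the later (March 13, 1929):
April 1928: 30 − 12 = 18 days remain.
Then 10 full months totalling 304 days.
March 1–13, 1929: 13 days.
Total: 18 + 304 + 13 = 335 days.
335 mod 7 = 6, so 6 days before Wednesday is Thursday.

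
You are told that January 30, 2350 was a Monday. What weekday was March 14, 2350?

Tuesday

January 2350: 31 − 30 = 1 day remains.
Then February 2350 (28): 28 days.
March 1–14, 2350: 14 days.
Total: 1 + 28 + 14 = 43 days.
43 mod 7 = 1, so 1 day after Monday is Tuesday.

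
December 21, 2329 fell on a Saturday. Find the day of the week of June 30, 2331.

Tuesday

Day-of-year of December 21, 2329: 355.
Day-of-year of June 30, 2331: 181.
2329 has 365 days, so 365 − 355 = 10 days remain in 2329.
Full years: 2330: 365. Sum = 365.
Total: 10 + 365 + 181 = 556 days.
556 mod 7 = 3, so 3 days after Saturday is Tuesday.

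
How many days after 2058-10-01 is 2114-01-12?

Day-of-year of October 1, 2058: 274.
Day-of-year of January 12, 2114: 12.
2058 has 365 days, so 365 − 274 = 91 days remain in 2058.
Full years 2059–2113: 42 common + 13 leap = 42×365 + 13×366 = 20088 days.
Total: 91 + 20088 + 12 = 20191 days.

20191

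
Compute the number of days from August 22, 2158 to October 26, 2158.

August 2158: 31 − 22 = 9 days remain.
Then September (30): 30 days.
October 1–26, 2158: 26 days.
Total: 9 + 30 + 26 = 65 days.

65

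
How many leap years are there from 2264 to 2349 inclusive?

21

Years divisible by 4: 2264, 2268, …, 2348 — 22 in all.
Of these, 2300 is divisible by 100 but not 400, so not leap.
Leap years: 22 − 1 = 21.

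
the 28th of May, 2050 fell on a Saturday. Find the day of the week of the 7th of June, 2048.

Sunday

Count forward from the earlier date (June 7, 2048) to the later (May 28, 2050):
June 2048: 30 − 7 = 23 days remain.
Then 22 full months totalling 669 days.
May 1–28, 2050: 28 days.
Total: 23 + 669 + 28 = 720 days.
720 mod 7 = 6, so 6 days before Saturday is Sunday.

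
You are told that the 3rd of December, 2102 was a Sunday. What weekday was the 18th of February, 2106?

Thursday

December 3, 2102 → December 3, 2103: 365 days.
December 3, 2103 → December 3, 2104: 366 days (2104 is a leap year).
December 3, 2104 → December 3, 2105: 365 days.
December 2105: 31 − 3 = 28 days remain.
Then January (31): 31 days.
February 1–18, 2106: 18 days (2106 is not a leap year).
Residual: 77 days.
Total: 1173 days.
1173 mod 7 = 4, so 4 days after Sunday is Thursday.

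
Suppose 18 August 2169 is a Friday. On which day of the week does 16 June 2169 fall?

Friday

Count forward from the earlier date (June 16, 2169) to the later (August 18, 2169):
June 2169: 30 − 16 = 14 days remain.
Then July (31): 31 days.
August 1–18, 2169: 18 days.
Total: 14 + 31 + 18 = 63 days.
63 is a multiple of 7, so 16 June 2169 falls on the same weekday: Friday.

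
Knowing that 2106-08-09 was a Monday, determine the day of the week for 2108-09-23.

Sunday

August 2106: 31 − 9 = 22 days remain.
Then 24 full months totalling 731 days.
September 1–23, 2108: 23 days.
Total: 22 + 731 + 23 = 776 days.
776 mod 7 = 6, so 6 days after Monday is Sunday.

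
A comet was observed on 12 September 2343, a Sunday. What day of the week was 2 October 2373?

Day-of-year of September 12, 2343: 255.
Day-of-year of October 2, 2373: 275.
2343 has 365 days, so 365 − 255 = 110 days remain in 2343.
Full years 2344–2372: 21 common + 8 leap = 21×365 + 8×366 = 10593 days.
Total: 110 + 10593 + 275 = 10978 days.
10978 mod 7 = 2, so 2 days after Sunday is Tuesday.

Tuesday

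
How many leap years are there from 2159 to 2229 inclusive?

Years divisible by 4: 2160, 2164, …, 2228 — 18 in all.
Of these, 2200 is divisible by 100 but not 400, so not leap.
Leap years: 18 − 1 = 17.

17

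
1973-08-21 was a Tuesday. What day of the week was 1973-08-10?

Friday

Count forward from the earlier date (August 10, 1973) to the later (August 21, 1973):
Within August 1973: 21 − 10 = 11 days.
11 mod 7 = 4, so 4 days before Tuesday is Friday.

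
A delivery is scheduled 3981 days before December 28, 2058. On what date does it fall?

February 3, 2048

Count 3981 days before December 28, 2058:
From February 3, 2048 to February 3, 2058: 10 years, of which 3 contain a Feb 29 — 7×365 + 3×366 = 3653 days.
February 2058: 28 − 3 = 25 days remain (2058 is not a leap year, so February has 28 days).
Then 9 full months totalling 275 days.
December 1–28, 2058: 28 days.
Residual: 328 days.
Total: 3981 days.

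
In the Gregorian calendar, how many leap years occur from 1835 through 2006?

Years divisible by 4: 1836, 1840, …, 2004 — 43 in all.
Of these, 1900 is divisible by 100 but not 400, so not leap.
2000 is divisible by 400, so still leap.
Leap years: 43 − 1 = 42.

42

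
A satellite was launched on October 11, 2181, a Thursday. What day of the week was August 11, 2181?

Count forward from the earlier date (August 11, 2181) to the later (October 11, 2181):
August 2181: 31 − 11 = 20 days remain.
Then September (30): 30 days.
October 1–11, 2181: 11 days.
Total: 20 + 30 + 11 = 61 days.
61 mod 7 = 5, so 5 days before Thursday is Saturday.

Saturday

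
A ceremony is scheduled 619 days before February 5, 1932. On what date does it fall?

May 27, 1930

Count 619 days before February 5, 1932:
May 27, 1930 → May 27, 1931: 365 days.
May 1931: 31 − 27 = 4 days remain.
Then June (30), July (31), August (31), September (30), October (31), November (30), December (31), January (31): 30 + 31 + 31 + 30 + 31 + 30 + 31 + 31 = 245 days.
February 1–5, 1932: 5 days (1932 is a leap year).
Residual: 254 days.
Total: 619 days.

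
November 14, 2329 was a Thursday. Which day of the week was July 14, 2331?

Tuesday

November 2329: 30 − 14 = 16 days remain.
Then 19 full months totalling 577 days.
July 1–14, 2331: 14 days.
Total: 16 + 577 + 14 = 607 days.
607 mod 7 = 5, so 5 days after Thursday is Tuesday.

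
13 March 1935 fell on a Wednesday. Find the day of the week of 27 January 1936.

March 1935: 31 − 13 = 18 days remain.
Then 9 full months totalling 275 days.
January 1–27, 1936: 27 days.
Residual: 320 days.
Total: 320 days.
320 mod 7 = 5, so 5 days after Wednesday is Monday.

Monday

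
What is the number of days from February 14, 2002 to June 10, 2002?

116

February 2002: 28 − 14 = 14 days remain (2002 is not a leap year, so February has 28 days).
Then March (31), April (30), May (31): 31 + 30 + 31 = 92 days.
June 1–10, 2002: 10 days.
Total: 14 + 92 + 10 = 116 days.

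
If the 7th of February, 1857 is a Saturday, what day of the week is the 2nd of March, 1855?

Count forward from the earlier date (March 2, 1855) to the later (February 7, 1857):
March 2, 1855 → March 2, 1856: 366 days (1856 is a leap year).
March 1856: 31 − 2 = 29 days remain.
Then 10 full months totalling 306 days.
February 1–7, 1857: 7 days (1857 is not a leap year).
Residual: 342 days.
Total: 708 days.
708 mod 7 = 1, so 1 day before Saturday is Friday.

Friday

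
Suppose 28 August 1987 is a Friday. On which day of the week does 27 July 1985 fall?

Count forward from the earlier date (July 27, 1985) to the later (August 28, 1987):
July 1985: 31 − 27 = 4 days remain.
Then 24 full months totalling 730 days.
August 1–28, 1987: 28 days.
Total: 4 + 730 + 28 = 762 days.
762 mod 7 = 6, so 6 days before Friday is Saturday.

Saturday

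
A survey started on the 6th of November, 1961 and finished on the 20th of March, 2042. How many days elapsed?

29354

From November 6, 1961 to November 6, 2041: 80 years, of which 20 contain a Feb 29 — 60×365 + 20×366 = 29220 days.
(2000 is a leap year (divisible by 400).)
November 2041: 30 − 6 = 24 days remain.
Then December (31), January (31), February 2042 (28): 31 + 31 + 28 = 90 days.
March 1–20, 2042: 20 days.
Residual: 134 days.
Total: 29354 days.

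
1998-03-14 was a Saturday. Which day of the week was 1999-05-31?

March 14, 1998 → March 14, 1999: 365 days.
March 1999: 31 − 14 = 17 days remain.
Then April (30): 30 days.
May 1–31, 1999: 31 days.
Residual: 78 days.
Total: 443 days.
443 mod 7 = 2, so 2 days after Saturday is Monday.

Monday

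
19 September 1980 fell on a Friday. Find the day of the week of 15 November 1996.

From September 19, 1980 to September 19, 1996: 16 years, of which 4 contain a Feb 29 — 12×365 + 4×366 = 5844 days.
September 1996: 30 − 19 = 11 days remain.
Then October (31): 31 days.
November 1–15, 1996: 15 days.
Residual: 57 days.
Total: 5901 days.
5901 is a multiple of 7, so 15 November 1996 falls on the same weekday: Friday.

Friday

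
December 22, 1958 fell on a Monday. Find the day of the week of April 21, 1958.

Monday

Count forward from the earlier date (April 21, 1958) to the later (December 22, 1958):
April 1958: 30 − 21 = 9 days remain.
Then May (31), June (30), July (31), August (31), September (30), October (31), November (30): 31 + 30 + 31 + 31 + 30 + 31 + 30 = 214 days.
December 1–22, 1958: 22 days.
Total: 9 + 214 + 22 = 245 days.
245 is a multiple of 7, so April 21, 1958 falls on the same weekday: Monday.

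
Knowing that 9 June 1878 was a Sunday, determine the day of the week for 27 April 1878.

Saturday

Count forward from the earlier date (April 27, 1878) to the later (June 9, 1878):
April 1878: 30 − 27 = 3 days remain.
Then May (31): 31 days.
June 1–9, 1878: 9 days.
Total: 3 + 31 + 9 = 43 days.
43 mod 7 = 1, so 1 day before Sunday is Saturday.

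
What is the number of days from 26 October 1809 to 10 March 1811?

500

Day-of-year of October 26, 1809: 299.
Day-of-year of March 10, 1811: 69.
1809 has 365 days, so 365 − 299 = 66 days remain in 1809.
Full years: 1810: 365. Sum = 365.
Total: 66 + 365 + 69 = 500 days.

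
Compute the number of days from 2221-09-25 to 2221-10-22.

27

September 2221: 30 − 25 = 5 days remain.
October 1–22, 2221: 22 days.
Total: 5 + 22 = 27 days.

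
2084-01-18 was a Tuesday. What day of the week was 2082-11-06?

Friday

Count forward from the earlier date (November 6, 2082) to the later (January 18, 2084):
Day-of-year of November 6, 2082: 310.
Day-of-year of January 18, 2084: 18.
2082 has 365 days, so 365 − 310 = 55 days remain in 2082.
Full years: 2083: 365. Sum = 365.
Total: 55 + 365 + 18 = 438 days.
438 mod 7 = 4, so 4 days before Tuesday is Friday.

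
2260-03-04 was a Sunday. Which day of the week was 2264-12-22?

Day-of-year of March 4, 2260: 64.
Day-of-year of December 22, 2264: 357.
2260 has 366 days, so 366 − 64 = 302 days remain in 2260.
Full years: 2261: 365; 2262: 365; 2263: 365. Sum = 1095.
Total: 302 + 1095 + 357 = 1754 days.
1754 mod 7 = 4, so 4 days after Sunday is Thursday.

Thursday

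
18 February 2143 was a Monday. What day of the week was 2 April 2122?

Thursday

Count forward from the earlier date (April 2, 2122) to the later (February 18, 2143):
Day-of-year of April 2, 2122: 92.
Day-of-year of February 18, 2143: 49.
2122 has 365 days, so 365 − 92 = 273 days remain in 2122.
Full years 2123–2142: 15 common + 5 leap = 15×365 + 5×366 = 7305 days.
Total: 273 + 7305 + 49 = 7627 days.
7627 mod 7 = 4, so 4 days before Monday is Thursday.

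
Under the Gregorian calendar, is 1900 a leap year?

1900 is not a leap year (divisible by 100 but not 400).

No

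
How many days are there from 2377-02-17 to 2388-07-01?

From February 17, 2377 to February 17, 2388: 11 years, of which 2 contain a Feb 29 — 9×365 + 2×366 = 4017 days.
February 2388: 29 − 17 = 12 days remain (2388 is a leap year, so February has 29 days).
Then March (31), April (30), May (31), June (30): 31 + 30 + 31 + 30 = 122 days.
July 1, 2388: 1 day.
Residual: 135 days.
Total: 4152 days.

4152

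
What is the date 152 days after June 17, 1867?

November 16, 1867

Count 152 days after June 17, 1867:
June 1867: 30 − 17 = 13 days remain.
Then July (31), August (31), September (30), October (31): 31 + 31 + 30 + 31 = 123 days.
November 1–16, 1867: 16 days.
Total: 13 + 123 + 16 = 152 days.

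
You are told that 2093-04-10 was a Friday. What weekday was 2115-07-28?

Sunday

From April 10, 2093 to April 10, 2115: 22 years, of which 4 contain a Feb 29 — 18×365 + 4×366 = 8034 days.
(2100 is not a leap year (divisible by 100 but not 400).)
April 2115: 30 − 10 = 20 days remain.
Then May (31), June (30): 31 + 30 = 61 days.
July 1–28, 2115: 28 days.
Residual: 109 days.
Total: 8143 days.
8143 mod 7 = 2, so 2 days after Friday is Sunday.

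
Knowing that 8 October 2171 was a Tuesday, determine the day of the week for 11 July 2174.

October 8, 2171 → October 8, 2172: 366 days (2172 is a leap year).
October 8, 2172 → October 8, 2173: 365 days.
October 2173: 31 − 8 = 23 days remain.
Then November (30), December (31), January (31), February 2174 (28), March (31), April (30), May (31), June (30): 30 + 31 + 31 + 28 + 31 + 30 + 31 + 30 = 242 days.
July 1–11, 2174: 11 days.
Residual: 276 days.
Total: 1007 days.
1007 mod 7 = 6, so 6 days after Tuesday is Monday.

Monday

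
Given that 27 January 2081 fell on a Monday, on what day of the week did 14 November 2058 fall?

Thursday

Count forward from the earlier date (November 14, 2058) to the later (January 27, 2081):
Day-of-year of November 14, 2058: 318.
Day-of-year of January 27, 2081: 27.
2058 has 365 days, so 365 − 318 = 47 days remain in 2058.
Full years 2059–2080: 16 common + 6 leap = 16×365 + 6×366 = 8036 days.
Total: 47 + 8036 + 27 = 8110 days.
8110 mod 7 = 4, so 4 days before Monday is Thursday.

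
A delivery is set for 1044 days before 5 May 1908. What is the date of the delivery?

26 June 1905

Count 1044 days before May 5, 1908:
Day-of-year of June 26, 1905: 177.
Day-of-year of May 5, 1908: 126.
1905 has 365 days, so 365 − 177 = 188 days remain in 1905.
Full years: 1906: 365; 1907: 365. Sum = 730.
Total: 188 + 730 + 126 = 1044 days.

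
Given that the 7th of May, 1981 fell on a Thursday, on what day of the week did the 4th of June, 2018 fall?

Monday

Day-of-year of May 7, 1981: 127.
Day-of-year of June 4, 2018: 155.
1981 has 365 days, so 365 − 127 = 238 days remain in 1981.
Full years 1982–2017: 27 common + 9 leap = 27×365 + 9×366 = 13149 days.
Total: 238 + 13149 + 155 = 13542 days.
13542 mod 7 = 4, so 4 days after Thursday is Monday.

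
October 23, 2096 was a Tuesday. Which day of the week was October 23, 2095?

Sunday

Count forward from the earlier date (October 23, 2095) to the later (October 23, 2096):
Day-of-year of October 23, 2095: 296.
Day-of-year of October 23, 2096: 297.
2095 has 365 days, so 365 − 296 = 69 days remain in 2095.
Total: 69 + 297 = 366 days.
366 mod 7 = 2, so 2 days before Tuesday is Sunday.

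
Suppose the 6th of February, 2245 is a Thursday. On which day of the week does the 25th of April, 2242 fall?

Monday

Count forward from the earlier date (April 25, 2242) to the later (February 6, 2245):
April 25, 2242 → April 25, 2243: 365 days.
April 25, 2243 → April 25, 2244: 366 days (2244 is a leap year).
April 2244: 30 − 25 = 5 days remain.
Then 9 full months totalling 276 days.
February 1–6, 2245: 6 days (2245 is not a leap year).
Residual: 287 days.
Total: 1018 days.
1018 mod 7 = 3, so 3 days before Thursday is Monday.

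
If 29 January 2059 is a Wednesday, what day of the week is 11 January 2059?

Count forward from the earlier date (January 11, 2059) to the later (January 29, 2059):
Within January 2059: 29 − 11 = 18 days.
18 mod 7 = 4, so 4 days before Wednesday is Saturday.

Saturday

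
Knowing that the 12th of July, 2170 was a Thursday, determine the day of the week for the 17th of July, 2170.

Within July 2170: 17 − 12 = 5 days.
5 mod 7 = 5, so 5 days after Thursday is Tuesday.

Tuesday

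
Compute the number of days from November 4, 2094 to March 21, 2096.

November 4, 2094 → November 4, 2095: 365 days.
November 2095: 30 − 4 = 26 days remain.
Then December (31), January (31), February 2096 (29): 31 + 31 + 29 = 91 days.
March 1–21, 2096: 21 days.
Residual: 138 days.
Total: 503 days.

503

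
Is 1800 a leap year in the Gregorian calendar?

1800 is not a leap year (divisible by 100 but not 400).

No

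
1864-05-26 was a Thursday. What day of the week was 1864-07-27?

Wednesday

May 1864: 31 − 26 = 5 days remain.
Then June (30): 30 days.
July 1–27, 1864: 27 days.
Total: 5 + 30 + 27 = 62 days.
62 mod 7 = 6, so 6 days after Thursday is Wednesday.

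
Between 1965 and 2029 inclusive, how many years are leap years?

Years divisible by 4: 1968, 1972, …, 2028 — 16 in all.
2000 is divisible by 400, so still leap.
No century exceptions apply. Count: 16.

16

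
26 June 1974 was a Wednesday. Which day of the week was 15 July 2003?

From June 26, 1974 to June 26, 2003: 29 years, of which 7 contain a Feb 29 — 22×365 + 7×366 = 10592 days.
(2000 is a leap year (divisible by 400).)
June 2003: 30 − 26 = 4 days remain.
July 1–15, 2003: 15 days.
Residual: 19 days.
Total: 10611 days.
10611 mod 7 = 6, so 6 days after Wednesday is Tuesday.

Tuesday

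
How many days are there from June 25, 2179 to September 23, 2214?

12873

From June 25, 2179 to June 25, 2214: 35 years, of which 8 contain a Feb 29 — 27×365 + 8×366 = 12783 days.
(2200 is not a leap year (divisible by 100 but not 400).)
June 2214: 30 − 25 = 5 days remain.
Then July (31), August (31): 31 + 31 = 62 days.
September 1–23, 2214: 23 days.
Residual: 90 days.
Total: 12873 days.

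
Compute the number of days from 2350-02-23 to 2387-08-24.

Day-of-year of February 23, 2350: 54.
Day-of-year of August 24, 2387: 236.
2350 has 365 days, so 365 − 54 = 311 days remain in 2350.
Full years 2351–2386: 27 common + 9 leap = 27×365 + 9×366 = 13149 days.
Total: 311 + 13149 + 236 = 13696 days.

13696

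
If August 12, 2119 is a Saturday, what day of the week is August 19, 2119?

Within August 2119: 19 − 12 = 7 days.
7 is a multiple of 7, so August 19, 2119 falls on the same weekday: Saturday.

Saturday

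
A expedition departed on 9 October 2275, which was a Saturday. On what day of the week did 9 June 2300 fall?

From October 9, 2275 to October 9, 2299: 24 years, of which 6 contain a Feb 29 — 18×365 + 6×366 = 8766 days.
October 2299: 31 − 9 = 22 days remain.
Then November (30), December (31), January (31), February 2300 (28), March (31), April (30), May (31): 30 + 31 + 31 + 28 + 31 + 30 + 31 = 212 days.
June 1–9, 2300: 9 days.
Residual: 243 days.
Total: 9009 days.
9009 is a multiple of 7, so 9 June 2300 falls on the same weekday: Saturday.

Saturday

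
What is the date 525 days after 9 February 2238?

19 July 2239

Count 525 days after February 9, 2238:
Day-of-year of February 9, 2238: 40.
Day-of-year of July 19, 2239: 200.
2238 has 365 days, so 365 − 40 = 325 days remain in 2238.
Total: 325 + 200 = 525 days.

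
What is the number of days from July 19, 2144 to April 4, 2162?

From July 19, 2144 to July 19, 2161: 17 years, of which 4 contain a Feb 29 — 13×365 + 4×366 = 6209 days.
July 2161: 31 − 19 = 12 days remain.
Then August (31), September (30), October (31), November (30), December (31), January (31), February 2162 (28), March (31): 31 + 30 + 31 + 30 + 31 + 31 + 28 + 31 = 243 days.
April 1–4, 2162: 4 days.
Residual: 259 days.
Total: 6468 days.

6468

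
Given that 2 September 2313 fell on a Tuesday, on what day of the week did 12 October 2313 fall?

Sunday

September 2313: 30 − 2 = 28 days remain.
October 1–12, 2313: 12 days.
Total: 28 + 12 = 40 days.
40 mod 7 = 5, so 5 days after Tuesday is Sunday.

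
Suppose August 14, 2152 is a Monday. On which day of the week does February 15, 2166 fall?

Saturday

From August 14, 2152 to August 14, 2165: 13 years, of which 3 contain a Feb 29 — 10×365 + 3×366 = 4748 days.
August 2165: 31 − 14 = 17 days remain.
Then September (30), October (31), November (30), December (31), January (31): 30 + 31 + 30 + 31 + 31 = 153 days.
February 1–15, 2166: 15 days (2166 is not a leap year).
Residual: 185 days.
Total: 4933 days.
4933 mod 7 = 5, so 5 days after Monday is Saturday.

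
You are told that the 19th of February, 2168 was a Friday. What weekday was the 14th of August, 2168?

February 2168: 29 − 19 = 10 days remain (2168 is a leap year, so February has 29 days).
Then March (31), April (30), May (31), June (30), July (31): 31 + 30 + 31 + 30 + 31 = 153 days.
August 1–14, 2168: 14 days.
Total: 10 + 153 + 14 = 177 days.
177 mod 7 = 2, so 2 days after Friday is Sunday.

Sunday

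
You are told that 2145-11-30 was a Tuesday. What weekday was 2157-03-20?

Day-of-year of November 30, 2145: 334.
Day-of-year of March 20, 2157: 79.
2145 has 365 days, so 365 − 334 = 31 days remain in 2145.
Full years 2146–2156: 8 common + 3 leap = 8×365 + 3×366 = 4018 days.
Total: 31 + 4018 + 79 = 4128 days.
4128 mod 7 = 5, so 5 days after Tuesday is Sunday.

Sunday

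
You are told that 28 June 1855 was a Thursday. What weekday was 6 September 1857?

June 28, 1855 → June 28, 1856: 366 days (1856 is a leap year).
June 28, 1856 → June 28, 1857: 365 days.
June 1857: 30 − 28 = 2 days remain.
Then July (31), August (31): 31 + 31 = 62 days.
September 1–6, 1857: 6 days.
Residual: 70 days.
Total: 801 days.
801 mod 7 = 3, so 3 days after Thursday is Sunday.

Sunday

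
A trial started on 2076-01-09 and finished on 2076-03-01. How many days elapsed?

52

January 2076: 31 − 9 = 22 days remain.
Then February 2076 (29): 29 days.
March 1, 2076: 1 day.
Total: 22 + 29 + 1 = 52 days.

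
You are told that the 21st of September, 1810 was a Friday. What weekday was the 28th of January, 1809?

Count forward from the earlier date (January 28, 1809) to the later (September 21, 1810):
January 1809: 31 − 28 = 3 days remain.
Then 19 full months totalling 577 days.
September 1–21, 1810: 21 days.
Total: 3 + 577 + 21 = 601 days.
601 mod 7 = 6, so 6 days before Friday is Saturday.

Saturday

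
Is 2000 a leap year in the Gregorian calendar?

2000 is a leap year (divisible by 400).

Yes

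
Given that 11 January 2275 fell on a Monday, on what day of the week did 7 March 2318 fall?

From January 11, 2275 to January 11, 2318: 43 years, of which 10 contain a Feb 29 — 33×365 + 10×366 = 15705 days.
(2300 is not a leap year (divisible by 100 but not 400).)
January 2318: 31 − 11 = 20 days remain.
Then February 2318 (28): 28 days.
March 1–7, 2318: 7 days.
Residual: 55 days.
Total: 15760 days.
15760 mod 7 = 3, so 3 days after Monday is Thursday.

Thursday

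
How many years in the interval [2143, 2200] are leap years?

14

Years divisible by 4: 2144, 2148, …, 2200 — 15 in all.
Of these, 2200 is divisible by 100 but not 400, so not leap.
Leap years: 15 − 1 = 14.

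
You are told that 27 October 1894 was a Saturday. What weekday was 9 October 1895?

Wednesday

Day-of-year of October 27, 1894: 300.
Day-of-year of October 9, 1895: 282.
1894 has 365 days, so 365 − 300 = 65 days remain in 1894.
Total: 65 + 282 = 347 days.
347 mod 7 = 4, so 4 days after Saturday is Wednesday.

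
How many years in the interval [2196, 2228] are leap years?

Years divisible by 4 in [2196, 2228]: 2196, 2200, 2204, 2208, 2212, 2216, 2220, 2224, 2228.
Of these, 2200 is divisible by 100 but not 400, so not leap.
Leap years: 9 − 1 = 8.

8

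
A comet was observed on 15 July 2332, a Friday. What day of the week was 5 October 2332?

July 2332: 31 − 15 = 16 days remain.
Then August (31), September (30): 31 + 30 = 61 days.
October 1–5, 2332: 5 days.
Total: 16 + 61 + 5 = 82 days.
82 mod 7 = 5, so 5 days after Friday is Wednesday.

Wednesday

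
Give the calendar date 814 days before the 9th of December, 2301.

the 16th of September, 2299

Count 814 days before December 9, 2301:
Day-of-year of September 16, 2299: 259.
Day-of-year of December 9, 2301: 343.
2299 has 365 days, so 365 − 259 = 106 days remain in 2299.
Full years: 2300: 365. Sum = 365.
Total: 106 + 365 + 343 = 814 days.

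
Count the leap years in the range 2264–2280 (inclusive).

5

Years divisible by 4 in [2264, 2280]: 2264, 2268, 2272, 2276, 2280.
No century exceptions apply. Count: 5.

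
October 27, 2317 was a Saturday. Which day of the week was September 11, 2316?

Monday

Count forward from the earlier date (September 11, 2316) to the later (October 27, 2317):
Day-of-year of September 11, 2316: 255.
Day-of-year of October 27, 2317: 300.
2316 has 366 days, so 366 − 255 = 111 days remain in 2316.
Total: 111 + 300 = 411 days.
411 mod 7 = 5, so 5 days before Saturday is Monday.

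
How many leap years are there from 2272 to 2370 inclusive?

24

Years divisible by 4: 2272, 2276, …, 2368 — 25 in all.
Of these, 2300 is divisible by 100 but not 400, so not leap.
Leap years: 25 − 1 = 24.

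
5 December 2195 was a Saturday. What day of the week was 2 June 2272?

From December 5, 2195 to December 5, 2271: 76 years, of which 18 contain a Feb 29 — 58×365 + 18×366 = 27758 days.
(2200 is not a leap year (divisible by 100 but not 400).)
December 2271: 31 − 5 = 26 days remain.
Then January (31), February 2272 (29), March (31), April (30), May (31): 31 + 29 + 31 + 30 + 31 = 152 days.
June 1–2, 2272: 2 days.
Residual: 180 days.
Total: 27938 days.
27938 mod 7 = 1, so 1 day after Saturday is Sunday.

Sunday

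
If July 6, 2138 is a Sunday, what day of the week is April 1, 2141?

Saturday

July 6, 2138 → July 6, 2139: 365 days.
July 6, 2139 → July 6, 2140: 366 days (2140 is a leap year).
July 2140: 31 − 6 = 25 days remain.
Then August (31), September (30), October (31), November (30), December (31), January (31), February 2141 (28), March (31): 31 + 30 + 31 + 30 + 31 + 31 + 28 + 31 = 243 days.
April 1, 2141: 1 day.
Residual: 269 days.
Total: 1000 days.
1000 mod 7 = 6, so 6 days after Sunday is Saturday.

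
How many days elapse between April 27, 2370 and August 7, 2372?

833

Day-of-year of April 27, 2370: 117.
Day-of-year of August 7, 2372: 220.
2370 has 365 days, so 365 − 117 = 248 days remain in 2370.
Full years: 2371: 365. Sum = 365.
Total: 248 + 365 + 220 = 833 days.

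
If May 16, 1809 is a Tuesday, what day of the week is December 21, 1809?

Thursday

May 1809: 31 − 16 = 15 days remain.
Then June (30), July (31), August (31), September (30), October (31), November (30): 30 + 31 + 31 + 30 + 31 + 30 = 183 days.
December 1–21, 1809: 21 days.
Total: 15 + 183 + 21 = 219 days.
219 mod 7 = 2, so 2 days after Tuesday is Thursday.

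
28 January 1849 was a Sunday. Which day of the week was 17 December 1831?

Saturday

Count forward from the earlier date (December 17, 1831) to the later (January 28, 1849):
Day-of-year of December 17, 1831: 351.
Day-of-year of January 28, 1849: 28.
1831 has 365 days, so 365 − 351 = 14 days remain in 1831.
Full years 1832–1848: 12 common + 5 leap = 12×365 + 5×366 = 6210 days.
Total: 14 + 6210 + 28 = 6252 days.
6252 mod 7 = 1, so 1 day before Sunday is Saturday.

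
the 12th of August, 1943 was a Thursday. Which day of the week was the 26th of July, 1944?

Day-of-year of August 12, 1943: 224.
Day-of-year of July 26, 1944: 208.
1943 has 365 days, so 365 − 224 = 141 days remain in 1943.
Total: 141 + 208 = 349 days.
349 mod 7 = 6, so 6 days after Thursday is Wednesday.

Wednesday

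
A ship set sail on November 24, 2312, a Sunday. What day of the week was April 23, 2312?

Count forward from the earlier date (April 23, 2312) to the later (November 24, 2312):
April 2312: 30 − 23 = 7 days remain.
Then May (31), June (30), July (31), August (31), September (30), October (31): 31 + 30 + 31 + 31 + 30 + 31 = 184 days.
November 1–24, 2312: 24 days.
Total: 7 + 184 + 24 = 215 days.
215 mod 7 = 5, so 5 days before Sunday is Tuesday.

Tuesday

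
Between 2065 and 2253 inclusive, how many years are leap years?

45

Years divisible by 4: 2068, 2072, …, 2252 — 47 in all.
Of these, 2100, 2200 are divisible by 100 but not 400, so not leap.
Leap years: 47 − 2 = 45.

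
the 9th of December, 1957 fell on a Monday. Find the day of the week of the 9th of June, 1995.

Friday

Day-of-year of December 9, 1957: 343.
Day-of-year of June 9, 1995: 160.
1957 has 365 days, so 365 − 343 = 22 days remain in 1957.
Full years 1958–1994: 28 common + 9 leap = 28×365 + 9×366 = 13514 days.
Total: 22 + 13514 + 160 = 13696 days.
13696 mod 7 = 4, so 4 days after Monday is Friday.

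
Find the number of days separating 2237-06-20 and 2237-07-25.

June 2237: 30 − 20 = 10 days remain.
July 1–25, 2237: 25 days.
Total: 10 + 25 = 35 days.

35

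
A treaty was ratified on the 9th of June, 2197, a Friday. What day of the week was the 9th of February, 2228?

From June 9, 2197 to June 9, 2227: 30 years, of which 6 contain a Feb 29 — 24×365 + 6×366 = 10956 days.
(2200 is not a leap year (divisible by 100 but not 400).)
June 2227: 30 − 9 = 21 days remain.
Then July (31), August (31), September (30), October (31), November (30), December (31), January (31): 31 + 31 + 30 + 31 + 30 + 31 + 31 = 215 days.
February 1–9, 2228: 9 days (2228 is a leap year).
Residual: 245 days.
Total: 11201 days.
11201 mod 7 = 1, so 1 day after Friday is Saturday.

Saturday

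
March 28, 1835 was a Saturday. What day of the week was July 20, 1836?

Day-of-year of March 28, 1835: 87.
Day-of-year of July 20, 1836: 202.
1835 has 365 days, so 365 − 87 = 278 days remain in 1835.
Total: 278 + 202 = 480 days.
480 mod 7 = 4, so 4 days after Saturday is Wednesday.

Wednesday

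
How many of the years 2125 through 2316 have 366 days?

Years divisible by 4: 2128, 2132, …, 2316 — 48 in all.
Of these, 2200, 2300 are divisible by 100 but not 400, so not leap.
Leap years: 48 − 2 = 46.

46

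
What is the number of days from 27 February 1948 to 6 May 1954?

February 27, 1948 → February 27, 1949: 366 days (1948 is a leap year).
February 27, 1949 → February 27, 1950: 365 days.
February 27, 1950 → February 27, 1951: 365 days.
February 27, 1951 → February 27, 1952: 365 days.
February 27, 1952 → February 27, 1953: 366 days (1952 is a leap year).
February 27, 1953 → February 27, 1954: 365 days.
February 1954: 28 − 27 = 1 day remains (1954 is not a leap year, so February has 28 days).
Then March (31), April (30): 31 + 30 = 61 days.
May 1–6, 1954: 6 days.
Residual: 68 days.
Total: 2260 days.

2260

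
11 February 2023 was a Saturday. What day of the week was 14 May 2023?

February 2023: 28 − 11 = 17 days remain (2023 is not a leap year, so February has 28 days).
Then March (31), April (30): 31 + 30 = 61 days.
May 1–14, 2023: 14 days.
Total: 17 + 61 + 14 = 92 days.
92 mod 7 = 1, so 1 day after Saturday is Sunday.

Sunday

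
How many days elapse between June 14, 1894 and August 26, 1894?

73

June 1894: 30 − 14 = 16 days remain.
Then July (31): 31 days.
August 1–26, 1894: 26 days.
Total: 16 + 31 + 26 = 73 days.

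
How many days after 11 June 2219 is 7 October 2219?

118

June 2219: 30 − 11 = 19 days remain.
Then July (31), August (31), September (30): 31 + 31 + 30 = 92 days.
October 1–7, 2219: 7 days.
Total: 19 + 92 + 7 = 118 days.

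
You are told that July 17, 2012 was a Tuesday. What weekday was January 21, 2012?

Saturday

Count forward from the earlier date (January 21, 2012) to the later (July 17, 2012):
January 2012: 31 − 21 = 10 days remain.
Then February 2012 (29), March (31), April (30), May (31), June (30): 29 + 31 + 30 + 31 + 30 = 151 days.
July 1–17, 2012: 17 days.
Total: 10 + 151 + 17 = 178 days.
178 mod 7 = 3, so 3 days before Tuesday is Saturday.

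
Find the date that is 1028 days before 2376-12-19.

2374-02-25

Count 1028 days before December 19, 2376:
February 25, 2374 → February 25, 2375: 365 days.
February 25, 2375 → February 25, 2376: 365 days.
February 2376: 29 − 25 = 4 days remain (2376 is a leap year, so February has 29 days).
Then 9 full months totalling 275 days.
December 1–19, 2376: 19 days.
Residual: 298 days.
Total: 1028 days.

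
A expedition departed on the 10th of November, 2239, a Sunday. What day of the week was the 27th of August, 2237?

Count forward from the earlier date (August 27, 2237) to the later (November 10, 2239):
August 27, 2237 → August 27, 2238: 365 days.
August 27, 2238 → August 27, 2239: 365 days.
August 2239: 31 − 27 = 4 days remain.
Then September (30), October (31): 30 + 31 = 61 days.
November 1–10, 2239: 10 days.
Residual: 75 days.
Total: 805 days.
805 is a multiple of 7, so the 27th of August, 2237 falls on the same weekday: Sunday.

Sunday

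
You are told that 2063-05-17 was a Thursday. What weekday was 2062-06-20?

Count forward from the earlier date (June 20, 2062) to the later (May 17, 2063):
Day-of-year of June 20, 2062: 171.
Day-of-year of May 17, 2063: 137.
2062 has 365 days, so 365 − 171 = 194 days remain in 2062.
Total: 194 + 137 = 331 days.
331 mod 7 = 2, so 2 days before Thursday is Tuesday.

Tuesday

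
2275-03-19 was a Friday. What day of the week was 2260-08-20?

Monday

Count forward from the earlier date (August 20, 2260) to the later (March 19, 2275):
From August 20, 2260 to August 20, 2274: 14 years, of which 3 contain a Feb 29 — 11×365 + 3×366 = 5113 days.
August 2274: 31 − 20 = 11 days remain.
Then September (30), October (31), November (30), December (31), January (31), February 2275 (28): 30 + 31 + 30 + 31 + 31 + 28 = 181 days.
March 1–19, 2275: 19 days.
Residual: 211 days.
Total: 5324 days.
5324 mod 7 = 4, so 4 days before Friday is Monday.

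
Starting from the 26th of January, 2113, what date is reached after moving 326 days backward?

the 6th of March, 2112

Count 326 days before January 26, 2113:
March 2112: 31 − 6 = 25 days remain.
Then 9 full months totalling 275 days.
January 1–26, 2113: 26 days.
Residual: 326 days.
Total: 326 days.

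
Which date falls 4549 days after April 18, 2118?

October 1, 2130

Count 4549 days after April 18, 2118:
Day-of-year of April 18, 2118: 108.
Day-of-year of October 1, 2130: 274.
2118 has 365 days, so 365 − 108 = 257 days remain in 2118.
Full years 2119–2129: 8 common + 3 leap = 8×365 + 3×366 = 4018 days.
Total: 257 + 4018 + 274 = 4549 days.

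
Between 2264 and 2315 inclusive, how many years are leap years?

Years divisible by 4: 2264, 2268, …, 2312 — 13 in all.
Of these, 2300 is divisible by 100 but not 400, so not leap.
Leap years: 13 − 1 = 12.

12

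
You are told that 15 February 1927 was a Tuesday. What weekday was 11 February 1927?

Friday

Count forward from the earlier date (February 11, 1927) to the later (February 15, 1927):
Within February 1927: 15 − 11 = 4 days.
4 mod 7 = 4, so 4 days before Tuesday is Friday.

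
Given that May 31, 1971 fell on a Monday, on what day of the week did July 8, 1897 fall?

Count forward from the earlier date (July 8, 1897) to the later (May 31, 1971):
From July 8, 1897 to July 8, 1970: 73 years, of which 17 contain a Feb 29 — 56×365 + 17×366 = 26662 days.
(1900 is not a leap year (divisible by 100 but not 400).)
July 1970: 31 − 8 = 23 days remain.
Then 9 full months totalling 273 days.
May 1–31, 1971: 31 days.
Residual: 327 days.
Total: 26989 days.
26989 mod 7 = 4, so 4 days before Monday is Thursday.

Thursday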